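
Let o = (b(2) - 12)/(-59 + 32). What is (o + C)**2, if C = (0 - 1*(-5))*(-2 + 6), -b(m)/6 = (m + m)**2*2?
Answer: 61504/81 ≈ 759.31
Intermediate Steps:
b(m) = -48*m**2 (b(m) = -6*(m + m)**2*2 = -6*(2*m)**2*2 = -6*4*m**2*2 = -48*m**2)
C = 20 (C = (0 + 5)*4 = 5*4 = 20)
o = 68/9 (o = (-48*2**2 - 12)/(-59 + 32) = (-48*4 - 12)/(-27) = (-192 - 12)*(-1/27) = -204*(-1/27) = 68/9 ≈ 7.5556)
(o + C)**2 = (68/9 + 20)**2 = (248/9)**2 = 61504/81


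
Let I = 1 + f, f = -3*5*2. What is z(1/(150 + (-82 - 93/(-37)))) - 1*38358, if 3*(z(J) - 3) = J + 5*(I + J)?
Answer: -300582668/7827 ≈ -38403.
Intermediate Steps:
f = -30 (f = -15*2 = -30)
I = -29 (I = 1 - 30 = -29)
z(J) = -136/3 + 2*J (z(J) = 3 + (J + 5*(-29 + J))/3 = 3 + (J + (-145 + 5*J))/3 = 3 + (-145 + 6*J)/3 = 3 + (-145/3 + 2*J) = -136/3 + 2*J)
z(1/(150 + (-82 - 93/(-37)))) - 1*38358 = (-136/3 + 2/(150 + (-82 - 93/(-37)))) - 1*38358 = (-136/3 + 2/(150 + (-82 - 93*(-1)/37))) - 38358 = (-136/3 + 2/(150 + (-82 - 1*(-93/37)))) - 38358 = (-136/3 + 2/(150 + (-82 + 93/37))) - 38358 = (-136/3 + 2/(150 - 2941/37)) - 38358 = (-136/3 + 2/(2609/37)) - 38358 = (-136/3 + 2*(37/2609)) - 38358 = (-136/3 + 74/2609) - 38358 = -354602/7827 - 38358 = -300582668/7827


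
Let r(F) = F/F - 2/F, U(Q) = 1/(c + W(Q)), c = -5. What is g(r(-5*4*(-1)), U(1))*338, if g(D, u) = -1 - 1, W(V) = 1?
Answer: -676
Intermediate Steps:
U(Q) = -¼ (U(Q) = 1/(-5 + 1) = 1/(-4) = -¼)
r(F) = 1 - 2/F
g(D, u) = -2
g(r(-5*4*(-1)), U(1))*338 = -2*338 = -676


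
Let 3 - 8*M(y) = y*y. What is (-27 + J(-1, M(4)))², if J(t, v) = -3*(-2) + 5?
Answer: 256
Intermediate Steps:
M(y) = 3/8 - y²/8 (M(y) = 3/8 - y*y/8 = 3/8 - y²/8)
J(t, v) = 11 (J(t, v) = 6 + 5 = 11)
(-27 + J(-1, M(4)))² = (-27 + 11)² = (-16)² = 256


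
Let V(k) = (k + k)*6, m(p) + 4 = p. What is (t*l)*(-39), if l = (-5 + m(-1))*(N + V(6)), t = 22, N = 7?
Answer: 677820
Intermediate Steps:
m(p) = -4 + p
V(k) = 12*k (V(k) = (2*k)*6 = 12*k)
l = -790 (l = (-5 + (-4 - 1))*(7 + 12*6) = (-5 - 5)*(7 + 72) = -10*79 = -790)
(t*l)*(-39) = (22*(-790))*(-39) = -17380*(-39) = 677820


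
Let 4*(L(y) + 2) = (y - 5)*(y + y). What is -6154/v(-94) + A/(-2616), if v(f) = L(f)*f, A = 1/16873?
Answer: 2889741437/205294060968 ≈ 0.014076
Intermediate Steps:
A = 1/16873 ≈ 5.9266e-5
L(y) = -2 + y*(-5 + y)/2 (L(y) = -2 + ((y - 5)*(y + y))/4 = -2 + ((-5 + y)*(2*y))/4 = -2 + (2*y*(-5 + y))/4 = -2 + y*(-5 + y)/2)
v(f) = f*(-2 + f²/2 - 5*f/2) (v(f) = (-2 + f²/2 - 5*f/2)*f = f*(-2 + f²/2 - 5*f/2))
-6154/v(-94) + A/(-2616) = -6154*(-1/(47*(-4 + (-94)² - 5*(-94)))) + (1/16873)/(-2616) = -6154*(-1/(47*(-4 + 8836 + 470))) + (1/16873)*(-1/2616) = -6154/((½)*(-94)*9302) - 1/44139768 = -6154/(-437194) - 1/44139768 = -6154*(-1/437194) - 1/44139768 = 3077/218597 - 1/44139768 = 2889741437/205294060968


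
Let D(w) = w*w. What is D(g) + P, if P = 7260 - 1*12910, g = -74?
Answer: -174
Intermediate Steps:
D(w) = w**2
P = -5650 (P = 7260 - 12910 = -5650)
D(g) + P = (-74)**2 - 5650 = 5476 - 5650 = -174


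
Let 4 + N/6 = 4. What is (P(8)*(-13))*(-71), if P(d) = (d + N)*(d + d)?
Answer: 118144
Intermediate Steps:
N = 0 (N = -24 + 6*4 = -24 + 24 = 0)
P(d) = 2*d² (P(d) = (d + 0)*(d + d) = d*(2*d) = 2*d²)
(P(8)*(-13))*(-71) = ((2*8²)*(-13))*(-71) = ((2*64)*(-13))*(-71) = (128*(-13))*(-71) = -1664*(-71) = 118144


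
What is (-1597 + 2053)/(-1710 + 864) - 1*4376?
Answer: -617092/141 ≈ -4376.5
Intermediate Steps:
(-1597 + 2053)/(-1710 + 864) - 1*4376 = 456/(-846) - 4376 = 456*(-1/846) - 4376 = -76/141 - 4376 = -617092/141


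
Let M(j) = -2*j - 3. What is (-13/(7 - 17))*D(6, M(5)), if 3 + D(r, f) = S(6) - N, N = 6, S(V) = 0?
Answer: -117/10 ≈ -11.700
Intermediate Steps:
M(j) = -3 - 2*j
D(r, f) = -9 (D(r, f) = -3 + (0 - 1*6) = -3 + (0 - 6) = -3 - 6 = -9)
(-13/(7 - 17))*D(6, M(5)) = (-13/(7 - 17))*(-9) = (-13/(-10))*(-9) = -⅒*(-13)*(-9) = (13/10)*(-9) = -117/10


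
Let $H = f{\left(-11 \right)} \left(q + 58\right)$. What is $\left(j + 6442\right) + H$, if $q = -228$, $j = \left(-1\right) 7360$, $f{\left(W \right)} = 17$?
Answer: $-3808$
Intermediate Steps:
$j = -7360$
$H = -2890$ ($H = 17 \left(-228 + 58\right) = 17 \left(-170\right) = -2890$)
$\left(j + 6442\right) + H = \left(-7360 + 6442\right) - 2890 = -918 - 2890 = -3808$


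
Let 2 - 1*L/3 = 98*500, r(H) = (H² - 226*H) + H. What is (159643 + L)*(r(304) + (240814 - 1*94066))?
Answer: 2159993836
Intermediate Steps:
r(H) = H² - 225*H
L = -146994 (L = 6 - 294*500 = 6 - 3*49000 = 6 - 147000 = -146994)
(159643 + L)*(r(304) + (240814 - 1*94066)) = (159643 - 146994)*(304*(-225 + 304) + (240814 - 1*94066)) = 12649*(304*79 + (240814 - 94066)) = 12649*(24016 + 146748) = 12649*170764 = 2159993836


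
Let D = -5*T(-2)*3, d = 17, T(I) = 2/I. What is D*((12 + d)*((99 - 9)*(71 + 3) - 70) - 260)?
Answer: 2862750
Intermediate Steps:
D = 15 (D = -10/(-2)*3 = -10*(-1)/2*3 = -5*(-1)*3 = 5*3 = 15)
D*((12 + d)*((99 - 9)*(71 + 3) - 70) - 260) = 15*((12 + 17)*((99 - 9)*(71 + 3) - 70) - 260) = 15*(29*(90*74 - 70) - 260) = 15*(29*(6660 - 70) - 260) = 15*(29*6590 - 260) = 15*(191110 - 260) = 15*190850 = 2862750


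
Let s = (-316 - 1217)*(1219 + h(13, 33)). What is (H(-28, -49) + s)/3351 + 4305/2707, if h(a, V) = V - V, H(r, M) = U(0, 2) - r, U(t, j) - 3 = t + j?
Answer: -1681376201/3023719 ≈ -556.06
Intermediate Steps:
U(t, j) = 3 + j + t (U(t, j) = 3 + (t + j) = 3 + (j + t) = 3 + j + t)
H(r, M) = 5 - r (H(r, M) = (3 + 2 + 0) - r = 5 - r)
h(a, V) = 0
s = -1868727 (s = (-316 - 1217)*(1219 + 0) = -1533*1219 = -1868727)
(H(-28, -49) + s)/3351 + 4305/2707 = ((5 - 1*(-28)) - 1868727)/3351 + 4305/2707 = ((5 + 28) - 1868727)*(1/3351) + 4305*(1/2707) = (33 - 1868727)*(1/3351) + 4305/2707 = -1868694*1/3351 + 4305/2707 = -622898/1117 + 4305/2707 = -1681376201/3023719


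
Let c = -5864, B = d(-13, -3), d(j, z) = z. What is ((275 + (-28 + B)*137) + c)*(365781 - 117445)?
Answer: -2442632896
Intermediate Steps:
B = -3
((275 + (-28 + B)*137) + c)*(365781 - 117445) = ((275 + (-28 - 3)*137) - 5864)*(365781 - 117445) = ((275 - 31*137) - 5864)*248336 = ((275 - 4247) - 5864)*248336 = (-3972 - 5864)*248336 = -9836*248336 = -2442632896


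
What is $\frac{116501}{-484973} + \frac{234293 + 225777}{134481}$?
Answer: $\frac{207454357129}{65219654013} \approx 3.1809$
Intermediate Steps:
$\frac{116501}{-484973} + \frac{234293 + 225777}{134481} = 116501 \left(- \frac{1}{484973}\right) + 460070 \cdot \frac{1}{134481} = - \frac{116501}{484973} + \frac{460070}{134481} = \frac{207454357129}{65219654013}$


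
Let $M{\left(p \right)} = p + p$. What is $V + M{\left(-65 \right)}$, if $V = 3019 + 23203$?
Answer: $26092$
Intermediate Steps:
$M{\left(p \right)} = 2 p$
$V = 26222$
$V + M{\left(-65 \right)} = 26222 + 2 \left(-65\right) = 26222 - 130 = 26092$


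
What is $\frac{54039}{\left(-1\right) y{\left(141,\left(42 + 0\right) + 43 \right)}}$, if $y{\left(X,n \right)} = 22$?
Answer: $- \frac{54039}{22} \approx -2456.3$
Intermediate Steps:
$\frac{54039}{\left(-1\right) y{\left(141,\left(42 + 0\right) + 43 \right)}} = \frac{54039}{\left(-1\right) 22} = \frac{54039}{-22} = 54039 \left(- \frac{1}{22}\right) = - \frac{54039}{22}$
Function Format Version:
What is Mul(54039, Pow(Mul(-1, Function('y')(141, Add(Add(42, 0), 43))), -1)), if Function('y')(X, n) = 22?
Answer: Rational(-54039, 22) ≈ -2456.3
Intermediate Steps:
Mul(54039, Pow(Mul(-1, Function('y')(141, Add(Add(42, 0), 43))), -1)) = Mul(54039, Pow(Mul(-1, 22), -1)) = Mul(54039, Pow(-22, -1)) = Mul(54039, Rational(-1, 22)) = Rational(-54039, 22)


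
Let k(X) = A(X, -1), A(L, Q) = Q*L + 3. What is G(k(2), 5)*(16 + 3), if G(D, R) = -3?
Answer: -57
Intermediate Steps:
A(L, Q) = 3 + L*Q (A(L, Q) = L*Q + 3 = 3 + L*Q)
k(X) = 3 - X (k(X) = 3 + X*(-1) = 3 - X)
G(k(2), 5)*(16 + 3) = -3*(16 + 3) = -3*19 = -57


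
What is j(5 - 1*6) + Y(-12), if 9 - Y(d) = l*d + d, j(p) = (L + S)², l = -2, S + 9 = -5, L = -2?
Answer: 253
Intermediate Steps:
S = -14 (S = -9 - 5 = -14)
j(p) = 256 (j(p) = (-2 - 14)² = (-16)² = 256)
Y(d) = 9 + d (Y(d) = 9 - (-2*d + d) = 9 - (-1)*d = 9 + d)
j(5 - 1*6) + Y(-12) = 256 + (9 - 12) = 256 - 3 = 253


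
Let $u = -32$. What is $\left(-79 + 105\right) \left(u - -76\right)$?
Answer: $1144$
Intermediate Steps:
$\left(-79 + 105\right) \left(u - -76\right) = \left(-79 + 105\right) \left(-32 - -76\right) = 26 \left(-32 + 76\right) = 26 \cdot 44 = 1144$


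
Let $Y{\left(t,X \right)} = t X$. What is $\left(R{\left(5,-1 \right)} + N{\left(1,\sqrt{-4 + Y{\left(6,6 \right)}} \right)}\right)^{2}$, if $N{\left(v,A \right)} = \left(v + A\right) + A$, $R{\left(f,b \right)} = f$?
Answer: $164 + 96 \sqrt{2} \approx 299.76$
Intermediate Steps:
$Y{\left(t,X \right)} = X t$
$N{\left(v,A \right)} = v + 2 A$ ($N{\left(v,A \right)} = \left(A + v\right) + A = v + 2 A$)
$\left(R{\left(5,-1 \right)} + N{\left(1,\sqrt{-4 + Y{\left(6,6 \right)}} \right)}\right)^{2} = \left(5 + \left(1 + 2 \sqrt{-4 + 6 \cdot 6}\right)\right)^{2} = \left(5 + \left(1 + 2 \sqrt{-4 + 36}\right)\right)^{2} = \left(5 + \left(1 + 2 \sqrt{32}\right)\right)^{2} = \left(5 + \left(1 + 2 \cdot 4 \sqrt{2}\right)\right)^{2} = \left(5 + \left(1 + 8 \sqrt{2}\right)\right)^{2} = \left(6 + 8 \sqrt{2}\right)^{2}$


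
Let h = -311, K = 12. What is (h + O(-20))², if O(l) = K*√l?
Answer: 93841 - 14928*I*√5 ≈ 93841.0 - 33380.0*I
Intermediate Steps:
O(l) = 12*√l
(h + O(-20))² = (-311 + 12*√(-20))² = (-311 + 12*(2*I*√5))² = (-311 + 24*I*√5)²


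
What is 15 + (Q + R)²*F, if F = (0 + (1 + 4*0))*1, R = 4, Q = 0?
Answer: 31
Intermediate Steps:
F = 1 (F = (0 + (1 + 0))*1 = (0 + 1)*1 = 1*1 = 1)
15 + (Q + R)²*F = 15 + (0 + 4)²*1 = 15 + 4²*1 = 15 + 16*1 = 15 + 16 = 31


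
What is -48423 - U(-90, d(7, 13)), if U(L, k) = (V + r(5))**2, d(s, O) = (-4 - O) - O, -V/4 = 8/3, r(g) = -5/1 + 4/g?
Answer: -10944904/225 ≈ -48644.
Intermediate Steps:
r(g) = -5 + 4/g (r(g) = -5*1 + 4/g = -5 + 4/g)
V = -32/3 ≈ -10.667
d(s, O) = -4 - 2*O
U(L, k) = 49729/225 (U(L, k) = (-32/3 + (-5 + 4/5))**2 = (-32/3 - 21/5)**2 = (-223/15)**2 = 49729/225)
-48423 - U(-90, d(7, 13)) = -48423 - 1*49729/225 = -48423 - 49729/225 = -10944904/225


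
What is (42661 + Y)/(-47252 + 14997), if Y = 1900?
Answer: -44561/32255 ≈ -1.3815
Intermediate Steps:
(42661 + Y)/(-47252 + 14997) = (42661 + 1900)/(-47252 + 14997) = 44561/(-32255) = 44561*(-1/32255) = -44561/32255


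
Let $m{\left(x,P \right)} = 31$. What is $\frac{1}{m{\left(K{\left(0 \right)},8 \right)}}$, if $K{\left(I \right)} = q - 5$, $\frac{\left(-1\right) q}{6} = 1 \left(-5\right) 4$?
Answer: $\frac{1}{31} \approx 0.032258$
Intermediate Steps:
$q = 120$ ($q = - 6 \cdot 1 \left(-5\right) 4 = - 6 \left(\left(-5\right) 4\right) = \left(-6\right) \left(-20\right) = 120$)
$K{\left(I \right)} = 115$ ($K{\left(I \right)} = 120 - 5 = 115$)
$\frac{1}{m{\left(K{\left(0 \right)},8 \right)}} = \frac{1}{31}$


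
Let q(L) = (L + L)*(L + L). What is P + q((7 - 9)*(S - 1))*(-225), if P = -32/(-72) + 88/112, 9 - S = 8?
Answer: 155/126 ≈ 1.2302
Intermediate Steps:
S = 1 (S = 9 - 1*8 = 9 - 8 = 1)
q(L) = 4*L² (q(L) = (2*L)*(2*L) = 4*L²)
P = 155/126 (P = -32*(-1/72) + 88*(1/112) = 4/9 + 11/14 = 155/126 ≈ 1.2302)
P + q((7 - 9)*(S - 1))*(-225) = 155/126 + (4*((7 - 9)*(1 - 1))²)*(-225) = 155/126 + (4*(-2*0)²)*(-225) = 155/126 + (4*0²)*(-225) = 155/126 + (4*0)*(-225) = 155/126 + 0*(-225) = 155/126 + 0 = 155/126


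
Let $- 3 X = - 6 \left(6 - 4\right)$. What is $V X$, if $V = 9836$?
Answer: $39344$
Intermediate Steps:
$X = 4$ ($X = - \frac{\left(-6\right) \left(6 - 4\right)}{3} = - \frac{\left(-6\right) 2}{3} = \left(- \frac{1}{3}\right) \left(-12\right) = 4$)
$V X = 9836 \cdot 4 = 39344$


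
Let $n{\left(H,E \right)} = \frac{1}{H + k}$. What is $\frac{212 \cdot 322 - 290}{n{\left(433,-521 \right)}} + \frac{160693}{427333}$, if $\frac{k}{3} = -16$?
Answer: $\frac{11183300497363}{427333} \approx 2.617 \cdot 10^{7}$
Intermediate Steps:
$k = -48$ ($k = 3 \left(-16\right) = -48$)
$n{\left(H,E \right)} = \frac{1}{-48 + H}$ ($n{\left(H,E \right)} = \frac{1}{H - 48} = \frac{1}{-48 + H}$)
$\frac{212 \cdot 322 - 290}{n{\left(433,-521 \right)}} + \frac{160693}{427333} = \frac{212 \cdot 322 - 290}{\frac{1}{-48 + 433}} + \frac{160693}{427333} = \frac{68264 - 290}{\frac{1}{385}} + 160693 \cdot \frac{1}{427333} = 67974 \frac{1}{\frac{1}{385}} + \frac{160693}{427333} = 67974 \cdot 385 + \frac{160693}{427333} = 26169990 + \frac{160693}{427333} = \frac{11183300497363}{427333}$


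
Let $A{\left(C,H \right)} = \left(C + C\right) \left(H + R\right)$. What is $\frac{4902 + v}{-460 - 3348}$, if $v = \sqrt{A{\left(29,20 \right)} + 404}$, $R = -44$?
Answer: $- \frac{2451}{1904} - \frac{i \sqrt{247}}{1904} \approx -1.2873 - 0.0082543 i$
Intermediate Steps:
$A{\left(C,H \right)} = 2 C \left(-44 + H\right)$ ($A{\left(C,H \right)} = \left(C + C\right) \left(H - 44\right) = 2 C \left(-44 + H\right)$)
$v = 2 i \sqrt{247}$ ($v = \sqrt{2 \cdot 29 \left(-44 + 20\right) + 404} = \sqrt{2 \cdot 29 \left(-24\right) + 404} = \sqrt{-1392 + 404} = \sqrt{-988} = 2 i \sqrt{247} \approx 31.432 i$)
$\frac{4902 + v}{-460 - 3348} = \frac{4902 + 2 i \sqrt{247}}{-460 - 3348} = \frac{4902 + 2 i \sqrt{247}}{-3808} = \left(4902 + 2 i \sqrt{247}\right) \left(- \frac{1}{3808}\right) = - \frac{2451}{1904} - \frac{i \sqrt{247}}{1904}$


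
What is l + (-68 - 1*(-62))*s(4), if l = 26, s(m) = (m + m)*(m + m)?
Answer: -358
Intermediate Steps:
s(m) = 4*m² (s(m) = (2*m)*(2*m) = 4*m²)
l + (-68 - 1*(-62))*s(4) = 26 + (-68 - 1*(-62))*(4*4²) = 26 + (-68 + 62)*(4*16) = 26 - 6*64 = 26 - 384 = -358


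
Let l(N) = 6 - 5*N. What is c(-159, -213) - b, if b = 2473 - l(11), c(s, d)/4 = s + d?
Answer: -4010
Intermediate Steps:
c(s, d) = 4*d + 4*s (c(s, d) = 4*(s + d) = 4*(d + s) = 4*d + 4*s)
b = 2522 (b = 2473 - (6 - 5*11) = 2473 - (6 - 55) = 2473 - 1*(-49) = 2473 + 49 = 2522)
c(-159, -213) - b = (4*(-213) + 4*(-159)) - 1*2522 = (-852 - 636) - 2522 = -1488 - 2522 = -4010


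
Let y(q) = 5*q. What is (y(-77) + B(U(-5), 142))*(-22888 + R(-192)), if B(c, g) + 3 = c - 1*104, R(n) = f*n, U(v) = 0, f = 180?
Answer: 28264416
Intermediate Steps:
R(n) = 180*n
B(c, g) = -107 + c (B(c, g) = -3 + (c - 1*104) = -3 + (c - 104) = -3 + (-104 + c) = -107 + c)
(y(-77) + B(U(-5), 142))*(-22888 + R(-192)) = (5*(-77) + (-107 + 0))*(-22888 + 180*(-192)) = (-385 - 107)*(-22888 - 34560) = -492*(-57448) = 28264416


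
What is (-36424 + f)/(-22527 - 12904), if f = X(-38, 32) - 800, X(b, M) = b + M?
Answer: 37230/35431 ≈ 1.0508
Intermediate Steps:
X(b, M) = M + b
f = -806 (f = (32 - 38) - 800 = -6 - 800 = -806)
(-36424 + f)/(-22527 - 12904) = (-36424 - 806)/(-22527 - 12904) = -37230/(-35431) = -37230*(-1/35431) = 37230/35431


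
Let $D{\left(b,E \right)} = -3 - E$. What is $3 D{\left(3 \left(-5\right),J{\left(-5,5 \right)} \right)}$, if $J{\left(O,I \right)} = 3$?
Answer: $-18$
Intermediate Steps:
$3 D{\left(3 \left(-5\right),J{\left(-5,5 \right)} \right)} = 3 \left(-3 - 3\right) = 3 \left(-6\right) = -18$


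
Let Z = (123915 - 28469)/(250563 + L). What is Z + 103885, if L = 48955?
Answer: 15557761438/149759 ≈ 1.0389e+5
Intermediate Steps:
Z = 47723/149759 (Z = (123915 - 28469)/(250563 + 48955) = 95446/299518 = 95446*(1/299518) = 47723/149759 ≈ 0.31867)
Z + 103885 = 47723/149759 + 103885 = 15557761438/149759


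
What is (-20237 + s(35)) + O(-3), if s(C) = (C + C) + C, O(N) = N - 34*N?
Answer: -20033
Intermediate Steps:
O(N) = -33*N
s(C) = 3*C (s(C) = 2*C + C = 3*C)
(-20237 + s(35)) + O(-3) = (-20237 + 3*35) - 33*(-3) = (-20237 + 105) + 99 = -20132 + 99 = -20033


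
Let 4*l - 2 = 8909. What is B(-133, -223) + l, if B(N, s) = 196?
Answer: 9695/4 ≈ 2423.8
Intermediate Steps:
l = 8911/4 (l = 1/2 + (1/4)*8909 = 1/2 + 8909/4 = 8911/4 ≈ 2227.8)
B(-133, -223) + l = 196 + 8911/4 = 9695/4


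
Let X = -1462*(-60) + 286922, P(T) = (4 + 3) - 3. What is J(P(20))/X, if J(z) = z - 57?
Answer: -53/374642 ≈ -0.00014147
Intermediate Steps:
P(T) = 4 (P(T) = 7 - 3 = 4)
J(z) = -57 + z
X = 374642 (X = 87720 + 286922 = 374642)
J(P(20))/X = (-57 + 4)/374642 = -53*1/374642 = -53/374642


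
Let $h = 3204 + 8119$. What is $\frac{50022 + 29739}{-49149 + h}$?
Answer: $- \frac{79761}{37826} \approx -2.1086$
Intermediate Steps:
$h = 11323$
$\frac{50022 + 29739}{-49149 + h} = \frac{50022 + 29739}{-49149 + 11323} = \frac{79761}{-37826} = 79761 \left(- \frac{1}{37826}\right) = - \frac{79761}{37826}$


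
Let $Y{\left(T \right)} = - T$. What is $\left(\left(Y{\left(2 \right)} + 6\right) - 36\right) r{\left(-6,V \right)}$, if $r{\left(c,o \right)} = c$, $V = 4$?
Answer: $192$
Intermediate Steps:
$\left(\left(Y{\left(2 \right)} + 6\right) - 36\right) r{\left(-6,V \right)} = \left(\left(\left(-1\right) 2 + 6\right) - 36\right) \left(-6\right) = \left(\left(-2 + 6\right) - 36\right) \left(-6\right) = \left(4 - 36\right) \left(-6\right) = \left(-32\right) \left(-6\right) = 192$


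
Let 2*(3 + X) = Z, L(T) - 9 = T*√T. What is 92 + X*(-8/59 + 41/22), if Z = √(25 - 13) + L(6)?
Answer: 245561/2596 + 2243*√3/1298 + 6729*√6/1298 ≈ 110.28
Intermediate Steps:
L(T) = 9 + T^(3/2) (L(T) = 9 + T*√T = 9 + T^(3/2))
Z = 9 + 2*√3 + 6*√6 (Z = √(25 - 13) + (9 + 6^(3/2)) = √12 + (9 + 6*√6) = 2*√3 + (9 + 6*√6) = 9 + 2*√3 + 6*√6 ≈ 27.161)
X = 3/2 + √3 + 3*√6 (X = -3 + (9 + 2*√3 + 6*√6)/2 = -3 + (9/2 + √3 + 3*√6) = 3/2 + √3 + 3*√6 ≈ 10.581)
92 + X*(-8/59 + 41/22) = 92 + (3/2 + √3 + 3*√6)*(-8/59 + 41/22) = 92 + (3/2 + √3 + 3*√6)*(2243/1298) = 92 + (6729/2596 + 2243*√3/1298 + 6729*√6/1298) = 245561/2596 + 2243*√3/1298 + 6729*√6/1298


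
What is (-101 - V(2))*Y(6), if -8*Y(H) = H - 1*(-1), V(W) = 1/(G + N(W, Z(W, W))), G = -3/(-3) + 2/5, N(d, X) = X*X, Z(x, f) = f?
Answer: 4781/54 ≈ 88.537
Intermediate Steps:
N(d, X) = X²
G = 7/5 (G = -3*(-⅓) + 2*(⅕) = 1 + ⅖ = 7/5 ≈ 1.4000)
V(W) = 1/(7/5 + W²)
Y(H) = -⅛ - H/8 (Y(H) = -(H - 1*(-1))/8 = -(H + 1)/8 = -(1 + H)/8 = -⅛ - H/8)
(-101 - V(2))*Y(6) = (-101 - 5/(7 + 5*2²))*(-⅛ - ⅛*6) = (-101 - 5/(7 + 5*4))*(-⅛ - ¾) = (-101 - 5/(7 + 20))*(-7/8) = (-101 - 5/27)*(-7/8) = -2732/27*(-7/8) = 4781/54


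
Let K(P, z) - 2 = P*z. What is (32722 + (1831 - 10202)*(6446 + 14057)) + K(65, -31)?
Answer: -171599904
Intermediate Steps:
K(P, z) = 2 + P*z
(32722 + (1831 - 10202)*(6446 + 14057)) + K(65, -31) = (32722 + (1831 - 10202)*(6446 + 14057)) + (2 + 65*(-31)) = (32722 - 8371*20503) + (2 - 2015) = (32722 - 171630613) - 2013 = -171597891 - 2013 = -171599904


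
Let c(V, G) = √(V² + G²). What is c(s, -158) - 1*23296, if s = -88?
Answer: -23296 + 2*√8177 ≈ -23115.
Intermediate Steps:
c(V, G) = √(G² + V²)
c(s, -158) - 1*23296 = √((-158)² + (-88)²) - 1*23296 = √(24964 + 7744) - 23296 = √32708 - 23296 = 2*√8177 - 23296 = -23296 + 2*√8177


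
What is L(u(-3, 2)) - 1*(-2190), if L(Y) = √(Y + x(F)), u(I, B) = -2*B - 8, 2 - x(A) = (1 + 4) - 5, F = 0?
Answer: 2190 + I*√10 ≈ 2190.0 + 3.1623*I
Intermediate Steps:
x(A) = 2 (x(A) = 2 - ((1 + 4) - 5) = 2 - (5 - 5) = 2 - 1*0 = 2 + 0 = 2)
u(I, B) = -8 - 2*B
L(Y) = √(2 + Y) (L(Y) = √(Y + 2) = √(2 + Y))
L(u(-3, 2)) - 1*(-2190) = √(2 + (-8 - 2*2)) - 1*(-2190) = √(2 + (-8 - 4)) + 2190 = √(2 - 12) + 2190 = √(-10) + 2190 = I*√10 + 2190 = 2190 + I*√10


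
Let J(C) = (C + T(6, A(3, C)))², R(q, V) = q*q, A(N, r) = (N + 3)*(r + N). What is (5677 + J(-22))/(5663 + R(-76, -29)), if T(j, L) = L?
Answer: 24173/11439 ≈ 2.1132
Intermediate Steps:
A(N, r) = (3 + N)*(N + r)
R(q, V) = q²
J(C) = (18 + 7*C)² (J(C) = (C + (3² + 3*3 + 3*C + 3*C))² = (C + (9 + 9 + 3*C + 3*C))² = (C + (18 + 6*C))² = (18 + 7*C)²)
(5677 + J(-22))/(5663 + R(-76, -29)) = (5677 + (18 + 7*(-22))²)/(5663 + (-76)²) = (5677 + (18 - 154)²)/(5663 + 5776) = (5677 + (-136)²)/11439 = (5677 + 18496)*(1/11439) = 24173*(1/11439) = 24173/11439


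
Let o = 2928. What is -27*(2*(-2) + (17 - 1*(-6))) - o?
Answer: -3441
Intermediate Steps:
-27*(2*(-2) + (17 - 1*(-6))) - o = -27*(2*(-2) + (17 - 1*(-6))) - 1*2928 = -27*(-4 + (17 + 6)) - 2928 = -27*(-4 + 23) - 2928 = -27*19 - 2928 = -513 - 2928 = -3441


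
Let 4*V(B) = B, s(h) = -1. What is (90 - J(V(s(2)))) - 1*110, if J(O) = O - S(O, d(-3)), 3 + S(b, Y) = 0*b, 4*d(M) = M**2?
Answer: -91/4 ≈ -22.750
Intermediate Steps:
d(M) = M**2/4
V(B) = B/4
S(b, Y) = -3 (S(b, Y) = -3 + 0*b = -3 + 0 = -3)
J(O) = 3 + O (J(O) = O - 1*(-3) = O + 3 = 3 + O)
(90 - J(V(s(2)))) - 1*110 = (90 - (3 + (1/4)*(-1))) - 1*110 = (90 - (3 - 1/4)) - 110 = (90 - 1*11/4) - 110 = (90 - 11/4) - 110 = 349/4 - 110 = -91/4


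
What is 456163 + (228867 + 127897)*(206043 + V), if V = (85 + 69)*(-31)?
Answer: 71805989679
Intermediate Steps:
V = -4774 (V = 154*(-31) = -4774)
456163 + (228867 + 127897)*(206043 + V) = 456163 + (228867 + 127897)*(206043 - 4774) = 456163 + 356764*201269 = 456163 + 71805533516 = 71805989679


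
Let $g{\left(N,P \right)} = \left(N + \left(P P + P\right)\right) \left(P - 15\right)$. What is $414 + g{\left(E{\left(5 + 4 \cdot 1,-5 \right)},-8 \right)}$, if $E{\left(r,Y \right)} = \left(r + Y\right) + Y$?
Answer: $-851$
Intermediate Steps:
$E{\left(r,Y \right)} = r + 2 Y$ ($E{\left(r,Y \right)} = \left(Y + r\right) + Y = r + 2 Y$)
$g{\left(N,P \right)} = \left(-15 + P\right) \left(N + P + P^{2}\right)$ ($g{\left(N,P \right)} = \left(N + \left(P^{2} + P\right)\right) \left(-15 + P\right) = \left(N + \left(P + P^{2}\right)\right) \left(-15 + P\right) = \left(N + P + P^{2}\right) \left(-15 + P\right) = \left(-15 + P\right) \left(N + P + P^{2}\right)$)
$414 + g{\left(E{\left(5 + 4 \cdot 1,-5 \right)},-8 \right)} = 414 - \left(-120 + 512 + 896 + 15 \left(\left(5 + 4 \cdot 1\right) + 2 \left(-5\right)\right) - \left(\left(5 + 4 \cdot 1\right) + 2 \left(-5\right)\right) \left(-8\right)\right) = 414 - \left(1288 + 15 \left(\left(5 + 4\right) - 10\right) - \left(\left(5 + 4\right) - 10\right) \left(-8\right)\right) = 414 - \left(1288 + 15 \left(9 - 10\right) - \left(9 - 10\right) \left(-8\right)\right) = 414 - 1265 = -851$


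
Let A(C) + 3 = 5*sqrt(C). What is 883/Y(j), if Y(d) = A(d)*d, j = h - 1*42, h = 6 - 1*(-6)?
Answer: 883/7590 + 883*I*sqrt(30)/4554 ≈ 0.11634 + 1.062*I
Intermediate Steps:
h = 12 (h = 6 + 6 = 12)
j = -30 (j = 12 - 1*42 = 12 - 42 = -30)
A(C) = -3 + 5*sqrt(C)
Y(d) = d*(-3 + 5*sqrt(d)) (Y(d) = (-3 + 5*sqrt(d))*d = d*(-3 + 5*sqrt(d)))
883/Y(j) = 883/((-30*(-3 + 5*sqrt(-30)))) = 883/((-30*(-3 + 5*(I*sqrt(30))))) = 883/((-30*(-3 + 5*I*sqrt(30)))) = 883/(90 - 150*I*sqrt(30))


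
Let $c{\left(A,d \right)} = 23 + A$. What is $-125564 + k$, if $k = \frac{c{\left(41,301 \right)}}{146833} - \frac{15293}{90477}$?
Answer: $- \frac{1668121152619865}{13285009341} \approx -1.2556 \cdot 10^{5}$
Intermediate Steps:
$k = - \frac{2239726541}{13285009341}$ ($k = \frac{23 + 41}{146833} - \frac{15293}{90477} = 64 \cdot \frac{1}{146833} - \frac{15293}{90477} = \frac{64}{146833} - \frac{15293}{90477} = - \frac{2239726541}{13285009341} \approx -0.16859$)
$-125564 + k = -125564 - \frac{2239726541}{13285009341} = - \frac{1668121152619865}{13285009341}$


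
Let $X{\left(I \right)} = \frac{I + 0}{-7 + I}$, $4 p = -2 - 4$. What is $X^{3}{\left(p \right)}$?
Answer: $\frac{27}{4913} \approx 0.0054956$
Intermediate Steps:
$p = - \frac{3}{2}$ ($p = \frac{-2 - 4}{4} = \frac{1}{4} \left(-6\right) = - \frac{3}{2} \approx -1.5$)
$X{\left(I \right)} = \frac{I}{-7 + I}$
$X^{3}{\left(p \right)} = \left(- \frac{3}{2 \left(-7 - \frac{3}{2}\right)}\right)^{3} = \left(- \frac{3}{2 \left(- \frac{17}{2}\right)}\right)^{3} = \left(\left(- \frac{3}{2}\right) \left(- \frac{2}{17}\right)\right)^{3} = \left(\frac{3}{17}\right)^{3} = \frac{27}{4913}$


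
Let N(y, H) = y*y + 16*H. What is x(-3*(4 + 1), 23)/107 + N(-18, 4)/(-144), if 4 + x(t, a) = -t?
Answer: -9983/3852 ≈ -2.5916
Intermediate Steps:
x(t, a) = -4 - t
N(y, H) = y² + 16*H
x(-3*(4 + 1), 23)/107 + N(-18, 4)/(-144) = (-4 - (-3)*(4 + 1))/107 + ((-18)² + 16*4)/(-144) = (-4 - (-3)*5)*(1/107) + (324 + 64)*(-1/144) = (-4 - 1*(-15))*(1/107) + 388*(-1/144) = (-4 + 15)*(1/107) - 97/36 = 11*(1/107) - 97/36 = 11/107 - 97/36 = -9983/3852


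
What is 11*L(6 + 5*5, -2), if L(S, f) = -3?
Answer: -33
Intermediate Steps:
11*L(6 + 5*5, -2) = 11*(-3) = -33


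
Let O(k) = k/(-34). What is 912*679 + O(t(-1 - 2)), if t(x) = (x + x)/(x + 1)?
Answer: 21054429/34 ≈ 6.1925e+5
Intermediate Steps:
t(x) = 2*x/(1 + x) (t(x) = (2*x)/(1 + x) = 2*x/(1 + x))
O(k) = -k/34 (O(k) = k*(-1/34) = -k/34)
912*679 + O(t(-1 - 2)) = 912*679 - (-1 - 2)/(17*(1 + (-1 - 2))) = 619248 - (-3)/(17*(1 - 3)) = 619248 - (-3)/(17*(-2)) = 619248 - (-3)*(-1)/(17*2) = 619248 - 1/34*3 = 619248 - 3/34 = 21054429/34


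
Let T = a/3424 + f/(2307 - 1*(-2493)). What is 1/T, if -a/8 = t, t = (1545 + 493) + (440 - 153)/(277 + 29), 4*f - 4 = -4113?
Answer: -104774400/521554813 ≈ -0.20089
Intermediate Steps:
f = -4109/4 (f = 1 + (1/4)*(-4113) = 1 - 4113/4 = -4109/4 ≈ -1027.3)
t = 623915/306 (t = 2038 + 287/306 = 623915/306 ≈ 2038.9)
a = -2495660/153 (a = -8*623915/306 = -2495660/153 ≈ -16312.)
T = -521554813/104774400 (T = -2495660/153/3424 - 4109/(4*(2307 - 1*(-2493))) = -2495660/153*1/3424 - 4109/(4*(2307 + 2493)) = -623915/130968 - 4109/4/4800 = -623915/130968 - 4109/4*1/4800 = -623915/130968 - 4109/19200 = -521554813/104774400 ≈ -4.9779)
1/T = 1/(-521554813/104774400) = -104774400/521554813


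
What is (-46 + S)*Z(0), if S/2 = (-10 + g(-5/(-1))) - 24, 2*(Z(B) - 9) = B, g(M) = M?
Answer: -936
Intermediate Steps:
Z(B) = 9 + B/2
S = -58 (S = 2*((-10 - 5/(-1)) - 24) = 2*((-10 - 5*(-1)) - 24) = 2*((-10 + 5) - 24) = 2*(-5 - 24) = 2*(-29) = -58)
(-46 + S)*Z(0) = (-46 - 58)*(9 + (½)*0) = -104*(9 + 0) = -104*9 = -936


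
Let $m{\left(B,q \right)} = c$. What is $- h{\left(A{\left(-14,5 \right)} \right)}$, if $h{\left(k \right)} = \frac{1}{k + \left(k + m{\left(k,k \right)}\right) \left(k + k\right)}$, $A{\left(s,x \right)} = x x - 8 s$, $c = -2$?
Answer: $- \frac{1}{37127} \approx -2.6935 \cdot 10^{-5}$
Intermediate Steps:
$m{\left(B,q \right)} = -2$
$A{\left(s,x \right)} = x^{2} - 8 s$
$h{\left(k \right)} = \frac{1}{k + 2 k \left(-2 + k\right)}$ ($h{\left(k \right)} = \frac{1}{k + \left(k - 2\right) \left(k + k\right)} = \frac{1}{k + \left(-2 + k\right) 2 k} = \frac{1}{k + 2 k \left(-2 + k\right)}$)
$- h{\left(A{\left(-14,5 \right)} \right)} = - \frac{1}{\left(5^{2} - -112\right) \left(-3 + 2 \left(5^{2} - -112\right)\right)} = - \frac{1}{\left(25 + 112\right) \left(-3 + 2 \left(25 + 112\right)\right)} = - \frac{1}{137 \left(-3 + 2 \cdot 137\right)} = - \frac{1}{137 \left(-3 + 274\right)} = - \frac{1}{137 \cdot 271} = \left(-1\right) \frac{1}{37127} = - \frac{1}{37127}$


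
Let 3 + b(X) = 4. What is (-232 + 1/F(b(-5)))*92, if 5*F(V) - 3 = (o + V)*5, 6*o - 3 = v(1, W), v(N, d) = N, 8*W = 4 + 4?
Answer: -362158/17 ≈ -21303.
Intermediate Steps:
W = 1 (W = (4 + 4)/8 = (⅛)*8 = 1)
o = ⅔ (o = ½ + (⅙)*1 = ½ + ⅙ = ⅔ ≈ 0.66667)
b(X) = 1 (b(X) = -3 + 4 = 1)
F(V) = 19/15 + V (F(V) = ⅗ + ((⅔ + V)*5)/5 = ⅗ + (10/3 + 5*V)/5 = ⅗ + (⅔ + V) = 19/15 + V)
(-232 + 1/F(b(-5)))*92 = (-232 + 1/(19/15 + 1))*92 = (-232 + 1/(34/15))*92 = (-232 + 15/34)*92 = -7873/34*92 = -362158/17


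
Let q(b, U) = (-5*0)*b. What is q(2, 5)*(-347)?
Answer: 0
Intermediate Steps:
q(b, U) = 0 (q(b, U) = 0*b = 0)
q(2, 5)*(-347) = 0*(-347) = 0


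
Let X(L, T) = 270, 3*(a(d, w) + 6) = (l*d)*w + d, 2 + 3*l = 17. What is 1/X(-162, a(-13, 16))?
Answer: 1/270 ≈ 0.0037037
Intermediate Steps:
l = 5 (l = -⅔ + (⅓)*17 = -⅔ + 17/3 = 5)
a(d, w) = -6 + d/3 + 5*d*w/3 (a(d, w) = -6 + ((5*d)*w + d)/3 = -6 + (5*d*w + d)/3 = -6 + (d + 5*d*w)/3 = -6 + (d/3 + 5*d*w/3) = -6 + d/3 + 5*d*w/3)
1/X(-162, a(-13, 16)) = 1/270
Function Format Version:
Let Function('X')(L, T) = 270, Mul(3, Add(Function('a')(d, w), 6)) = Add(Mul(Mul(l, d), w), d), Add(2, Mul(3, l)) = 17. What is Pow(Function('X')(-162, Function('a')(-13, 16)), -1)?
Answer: Rational(1, 270) ≈ 0.0037037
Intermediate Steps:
l = 5 (l = Add(Rational(-2, 3), Mul(Rational(1, 3), 17)) = Add(Rational(-2, 3), Rational(17, 3)) = 5)
Function('a')(d, w) = Add(-6, Mul(Rational(1, 3), d), Mul(Rational(5, 3), d, w)) (Function('a')(d, w) = Add(-6, Mul(Rational(1, 3), Add(Mul(Mul(5, d), w), d))) = Add(-6, Mul(Rational(1, 3), Add(Mul(5, d, w), d))) = Add(-6, Mul(Rational(1, 3), Add(d, Mul(5, d, w)))) = Add(-6, Add(Mul(Rational(1, 3), d), Mul(Rational(5, 3), d, w))) = Add(-6, Mul(Rational(1, 3), d), Mul(Rational(5, 3), d, w)))
Pow(Function('X')(-162, Function('a')(-13, 16)), -1) = Pow(270, -1) = Rational(1, 270)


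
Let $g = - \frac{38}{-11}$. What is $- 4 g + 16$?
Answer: $\frac{24}{11} \approx 2.1818$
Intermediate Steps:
$g = \frac{38}{11}$ ($g = \left(-38\right) \left(- \frac{1}{11}\right) = \frac{38}{11} \approx 3.4545$)
$- 4 g + 16 = \left(-4\right) \frac{38}{11} + 16 = - \frac{152}{11} + 16 = \frac{24}{11}$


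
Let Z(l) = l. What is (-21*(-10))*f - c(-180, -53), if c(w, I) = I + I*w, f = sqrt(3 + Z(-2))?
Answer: -9277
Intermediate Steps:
f = 1 (f = sqrt(3 - 2) = sqrt(1) = 1)
(-21*(-10))*f - c(-180, -53) = -21*(-10)*1 - (-53)*(1 - 180) = 210*1 - (-53)*(-179) = 210 - 1*9487 = 210 - 9487 = -9277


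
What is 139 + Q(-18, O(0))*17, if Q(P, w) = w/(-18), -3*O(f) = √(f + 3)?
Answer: 139 + 17*√3/54 ≈ 139.55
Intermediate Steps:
O(f) = -√(3 + f)/3 (O(f) = -√(f + 3)/3 = -√(3 + f)/3)
Q(P, w) = -w/18 (Q(P, w) = w*(-1/18) = -w/18)
139 + Q(-18, O(0))*17 = 139 - (-1)*√(3 + 0)/54*17 = 139 - (-1)*√3/54*17 = 139 + (√3/54)*17 = 139 + 17*√3/54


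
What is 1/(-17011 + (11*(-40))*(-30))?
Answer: -1/3811 ≈ -0.00026240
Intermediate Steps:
1/(-17011 + (11*(-40))*(-30)) = 1/(-17011 - 440*(-30)) = 1/(-17011 + 13200) = 1/(-3811) = -1/3811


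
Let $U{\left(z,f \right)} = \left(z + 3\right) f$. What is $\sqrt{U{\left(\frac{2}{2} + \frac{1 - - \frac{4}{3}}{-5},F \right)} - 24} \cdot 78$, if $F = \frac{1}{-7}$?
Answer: $\frac{26 i \sqrt{270165}}{35} \approx 386.12 i$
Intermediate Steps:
$F = - \frac{1}{7} \approx -0.14286$
$U{\left(z,f \right)} = f \left(3 + z\right)$ ($U{\left(z,f \right)} = \left(3 + z\right) f = f \left(3 + z\right)$)
$\sqrt{U{\left(\frac{2}{2} + \frac{1 - - \frac{4}{3}}{-5},F \right)} - 24} \cdot 78 = \sqrt{- \frac{3 + \left(\frac{2}{2} + \frac{1 - - \frac{4}{3}}{-5}\right)}{7} - 24} \cdot 78 = \sqrt{- \frac{3 + \left(2 \cdot \frac{1}{2} + \left(1 - \left(-4\right) \frac{1}{3}\right) \left(- \frac{1}{5}\right)\right)}{7} - 24} \cdot 78 = \sqrt{- \frac{3 + \left(1 + \left(1 - - \frac{4}{3}\right) \left(- \frac{1}{5}\right)\right)}{7} - 24} \cdot 78 = \sqrt{- \frac{3 + \left(1 + \left(1 + \frac{4}{3}\right) \left(- \frac{1}{5}\right)\right)}{7} - 24} \cdot 78 = \sqrt{- \frac{3 + \left(1 + \frac{7}{3} \left(- \frac{1}{5}\right)\right)}{7} - 24} \cdot 78 = \sqrt{- \frac{3 + \left(1 - \frac{7}{15}\right)}{7} - 24} \cdot 78 = \sqrt{- \frac{3 + \frac{8}{15}}{7} - 24} \cdot 78 = \sqrt{\left(- \frac{1}{7}\right) \frac{53}{15} - 24} \cdot 78 = \sqrt{- \frac{53}{105} - 24} \cdot 78 = \sqrt{- \frac{2573}{105}} \cdot 78 = \frac{i \sqrt{270165}}{105} \cdot 78 = \frac{26 i \sqrt{270165}}{35}$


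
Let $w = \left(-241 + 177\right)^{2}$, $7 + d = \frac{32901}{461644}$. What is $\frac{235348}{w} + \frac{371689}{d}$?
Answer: $- \frac{175517912197125}{3275373568} \approx -53587.0$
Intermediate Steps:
$d = - \frac{3198607}{461644}$ ($d = -7 + \frac{32901}{461644} = - \frac{3198607}{461644} \approx -6.9287$)
$w = 4096$ ($w = \left(-64\right)^{2} = 4096$)
$\frac{235348}{w} + \frac{371689}{d} = \frac{235348}{4096} + \frac{371689}{- \frac{3198607}{461644}} = 235348 \cdot \frac{1}{4096} + 371689 \left(- \frac{461644}{3198607}\right) = \frac{58837}{1024} - \frac{171587996716}{3198607} = - \frac{175517912197125}{3275373568}$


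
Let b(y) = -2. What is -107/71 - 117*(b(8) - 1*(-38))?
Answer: -299159/71 ≈ -4213.5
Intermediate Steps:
-107/71 - 117*(b(8) - 1*(-38)) = -107/71 - 117*(-2 - 1*(-38)) = -107*1/71 - 117*(-2 + 38) = -107/71 - 117*36 = -107/71 - 4212 = -299159/71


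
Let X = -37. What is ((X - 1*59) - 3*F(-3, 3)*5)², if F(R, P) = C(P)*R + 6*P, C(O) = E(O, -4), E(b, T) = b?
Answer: 53361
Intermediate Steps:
C(O) = O
F(R, P) = 6*P + P*R (F(R, P) = P*R + 6*P = 6*P + P*R)
((X - 1*59) - 3*F(-3, 3)*5)² = ((-37 - 1*59) - 9*(6 - 3)*5)² = ((-37 - 59) - 9*3*5)² = (-96 - 3*9*5)² = (-96 - 27*5)² = (-96 - 135)² = (-231)² = 53361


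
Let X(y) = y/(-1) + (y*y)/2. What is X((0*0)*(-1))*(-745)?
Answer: 0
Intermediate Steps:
X(y) = y**2/2 - y (X(y) = y*(-1) + y**2*(1/2) = -y + y**2/2 = y**2/2 - y)
X((0*0)*(-1))*(-745) = (((0*0)*(-1))*(-2 + (0*0)*(-1))/2)*(-745) = ((0*(-1))*(-2 + 0*(-1))/2)*(-745) = ((1/2)*0*(-2 + 0))*(-745) = ((1/2)*0*(-2))*(-745) = 0*(-745) = 0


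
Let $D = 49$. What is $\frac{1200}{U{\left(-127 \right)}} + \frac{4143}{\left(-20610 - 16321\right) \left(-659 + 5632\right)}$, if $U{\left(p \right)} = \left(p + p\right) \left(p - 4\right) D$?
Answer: $\frac{106817290341}{149720277469819} \approx 0.00071345$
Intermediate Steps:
$U{\left(p \right)} = 98 p \left(-4 + p\right)$ ($U{\left(p \right)} = \left(p + p\right) \left(p - 4\right) 49 = 2 p \left(-4 + p\right) 49 = 98 p \left(-4 + p\right)$)
$\frac{1200}{U{\left(-127 \right)}} + \frac{4143}{\left(-20610 - 16321\right) \left(-659 + 5632\right)} = \frac{1200}{98 \left(-127\right) \left(-4 - 127\right)} + \frac{4143}{\left(-20610 - 16321\right) \left(-659 + 5632\right)} = \frac{1200}{98 \left(-127\right) \left(-131\right)} + \frac{4143}{\left(-36931\right) 4973} = \frac{1200}{1630426} + \frac{4143}{-183657863} = 1200 \cdot \frac{1}{1630426} + 4143 \left(- \frac{1}{183657863}\right) = \frac{600}{815213} - \frac{4143}{183657863} = \frac{106817290341}{149720277469819}$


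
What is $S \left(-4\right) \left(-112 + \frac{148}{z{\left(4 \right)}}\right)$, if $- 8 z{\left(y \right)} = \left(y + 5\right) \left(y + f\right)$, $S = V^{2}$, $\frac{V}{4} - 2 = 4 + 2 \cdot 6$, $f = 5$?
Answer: $2625536$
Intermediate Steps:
$V = 72$ ($V = 8 + 4 \left(4 + 2 \cdot 6\right) = 8 + 4 \left(4 + 12\right) = 8 + 4 \cdot 16 = 8 + 64 = 72$)
$S = 5184$ ($S = 72^{2} = 5184$)
$z{\left(y \right)} = - \frac{\left(5 + y\right)^{2}}{8}$ ($z{\left(y \right)} = - \frac{\left(y + 5\right) \left(y + 5\right)}{8} = - \frac{\left(5 + y\right) \left(5 + y\right)}{8} = - \frac{\left(5 + y\right)^{2}}{8}$)
$S \left(-4\right) \left(-112 + \frac{148}{z{\left(4 \right)}}\right) = 5184 \left(-4\right) \left(-112 + \frac{148}{- \frac{25}{8} - 5 - \frac{4^{2}}{8}}\right) = - 20736 \left(-112 + \frac{148}{- \frac{25}{8} - 5 - 2}\right) = - 20736 \left(-112 + \frac{148}{- \frac{81}{8}}\right) = - 20736 \left(-112 + 148 \left(- \frac{8}{81}\right)\right) = - 20736 \left(-112 - \frac{1184}{81}\right) = \left(-20736\right) \left(- \frac{10256}{81}\right) = 2625536$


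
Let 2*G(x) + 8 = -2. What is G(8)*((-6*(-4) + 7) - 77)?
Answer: 230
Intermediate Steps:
G(x) = -5 (G(x) = -4 + (1/2)*(-2) = -4 - 1 = -5)
G(8)*((-6*(-4) + 7) - 77) = -5*((-6*(-4) + 7) - 77) = -5*((24 + 7) - 77) = -5*(31 - 77) = -5*(-46) = 230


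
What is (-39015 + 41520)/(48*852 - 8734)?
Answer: 2505/32162 ≈ 0.077887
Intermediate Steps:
(-39015 + 41520)/(48*852 - 8734) = 2505/(40896 - 8734) = 2505/32162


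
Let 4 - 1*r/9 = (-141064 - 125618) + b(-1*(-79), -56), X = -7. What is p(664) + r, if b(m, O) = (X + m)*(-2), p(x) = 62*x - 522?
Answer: 2442116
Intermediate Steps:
p(x) = -522 + 62*x
b(m, O) = 14 - 2*m (b(m, O) = (-7 + m)*(-2) = 14 - 2*m)
r = 2401470 (r = 36 - 9*((-141064 - 125618) + (14 - (-2)*(-79))) = 36 - 9*(-266682 + (14 - 2*79)) = 36 - 9*(-266682 + (14 - 158)) = 36 - 9*(-266682 - 144) = 36 - 9*(-266826) = 36 + 2401434 = 2401470)
p(664) + r = (-522 + 62*664) + 2401470 = (-522 + 41168) + 2401470 = 40646 + 2401470 = 2442116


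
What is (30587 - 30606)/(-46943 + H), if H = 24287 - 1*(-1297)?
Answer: 19/21359 ≈ 0.00088955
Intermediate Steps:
H = 25584 (H = 24287 + 1297 = 25584)
(30587 - 30606)/(-46943 + H) = (30587 - 30606)/(-46943 + 25584) = -19/(-21359) = -19*(-1/21359) = 19/21359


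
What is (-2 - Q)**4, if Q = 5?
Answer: 2401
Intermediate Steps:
(-2 - Q)**4 = (-2 - 1*5)**4 = (-2 - 5)**4 = (-7)**4 = 2401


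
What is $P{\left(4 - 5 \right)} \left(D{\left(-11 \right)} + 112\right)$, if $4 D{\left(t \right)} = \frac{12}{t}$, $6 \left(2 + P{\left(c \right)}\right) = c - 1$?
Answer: $- \frac{8603}{33} \approx -260.7$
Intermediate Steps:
$P{\left(c \right)} = - \frac{13}{6} + \frac{c}{6}$ ($P{\left(c \right)} = -2 + \frac{c - 1}{6} = -2 + \frac{-1 + c}{6} = -2 + \left(- \frac{1}{6} + \frac{c}{6}\right) = - \frac{13}{6} + \frac{c}{6}$)
$D{\left(t \right)} = \frac{3}{t}$ ($D{\left(t \right)} = \frac{12 \frac{1}{t}}{4} = \frac{3}{t}$)
$P{\left(4 - 5 \right)} \left(D{\left(-11 \right)} + 112\right) = \left(- \frac{13}{6} + \frac{4 - 5}{6}\right) \left(\frac{3}{-11} + 112\right) = \left(- \frac{13}{6} + \frac{4 - 5}{6}\right) \left(3 \left(- \frac{1}{11}\right) + 112\right) = \left(- \frac{13}{6} + \frac{1}{6} \left(-1\right)\right) \left(- \frac{3}{11} + 112\right) = \left(- \frac{13}{6} - \frac{1}{6}\right) \frac{1229}{11} = \left(- \frac{7}{3}\right) \frac{1229}{11} = - \frac{8603}{33}$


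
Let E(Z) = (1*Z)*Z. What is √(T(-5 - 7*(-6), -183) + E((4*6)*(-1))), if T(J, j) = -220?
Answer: 2*√89 ≈ 18.868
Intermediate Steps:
E(Z) = Z² (E(Z) = Z*Z = Z²)
√(T(-5 - 7*(-6), -183) + E((4*6)*(-1))) = √(-220 + ((4*6)*(-1))²) = √(-220 + (24*(-1))²) = √(-220 + (-24)²) = √(-220 + 576) = √356 = 2*√89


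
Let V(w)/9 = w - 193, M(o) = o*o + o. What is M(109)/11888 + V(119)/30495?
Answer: 59619607/60420760 ≈ 0.98674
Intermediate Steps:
M(o) = o + o² (M(o) = o² + o = o + o²)
V(w) = -1737 + 9*w (V(w) = 9*(w - 193) = 9*(-193 + w) = -1737 + 9*w)
M(109)/11888 + V(119)/30495 = (109*(1 + 109))/11888 + (-1737 + 9*119)/30495 = (109*110)*(1/11888) + (-1737 + 1071)*(1/30495) = 11990*(1/11888) - 666*1/30495 = 5995/5944 - 222/10165 = 59619607/60420760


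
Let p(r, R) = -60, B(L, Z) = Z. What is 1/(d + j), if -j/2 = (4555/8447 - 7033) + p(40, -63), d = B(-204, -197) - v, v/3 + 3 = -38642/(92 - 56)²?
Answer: 1824552/25701315623 ≈ 7.0991e-5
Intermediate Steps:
v = -21265/216 (v = -9 + 3*(-38642/(92 - 56)²) = -9 + 3*(-38642/(36²)) = -9 + 3*(-38642/1296) = -9 + 3*(-38642*1/1296) = -9 + 3*(-19321/648) = -9 - 19321/216 = -21265/216 ≈ -98.449)
d = -21287/216 (d = -197 - 1*(-21265/216) = -197 + 21265/216 = -21287/216 ≈ -98.551)
j = 119820032/8447 (j = -2*((4555/8447 - 7033) - 60) = -2*(-59403196/8447 - 60) = -2*(-59910016/8447) = 119820032/8447 ≈ 14185.)
1/(d + j) = 1/(-21287/216 + 119820032/8447) = 1/(25701315623/1824552) = 1824552/25701315623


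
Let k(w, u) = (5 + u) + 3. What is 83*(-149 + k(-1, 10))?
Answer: -10873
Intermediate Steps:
k(w, u) = 8 + u
83*(-149 + k(-1, 10)) = 83*(-149 + (8 + 10)) = 83*(-149 + 18) = 83*(-131) = -10873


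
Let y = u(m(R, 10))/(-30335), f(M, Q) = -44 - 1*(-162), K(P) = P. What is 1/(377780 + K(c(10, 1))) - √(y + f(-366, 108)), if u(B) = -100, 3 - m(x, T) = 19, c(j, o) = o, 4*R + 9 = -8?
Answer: 1/377781 - √4343523042/6067 ≈ -10.863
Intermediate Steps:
R = -17/4 (R = -9/4 + (¼)*(-8) = -9/4 - 2 = -17/4 ≈ -4.2500)
m(x, T) = -16 (m(x, T) = 3 - 1*19 = 3 - 19 = -16)
f(M, Q) = 118 (f(M, Q) = -44 + 162 = 118)
y = 20/6067 (y = -100/(-30335) = -100*(-1/30335) = 20/6067 ≈ 0.0032965)
1/(377780 + K(c(10, 1))) - √(y + f(-366, 108)) = 1/(377780 + 1) - √(20/6067 + 118) = 1/377781 - √(715926/6067) = 1/377781 - √4343523042/6067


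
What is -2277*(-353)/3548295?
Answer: 89309/394255 ≈ 0.22653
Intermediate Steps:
-2277*(-353)/3548295 = 803781*(1/3548295) = 89309/394255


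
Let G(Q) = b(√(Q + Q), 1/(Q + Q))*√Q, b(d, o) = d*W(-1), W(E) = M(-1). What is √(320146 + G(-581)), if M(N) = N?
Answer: √(320146 + 581*√2) ≈ 566.54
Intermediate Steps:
W(E) = -1
b(d, o) = -d (b(d, o) = d*(-1) = -d)
G(Q) = -Q*√2 (G(Q) = (-√(Q + Q))*√Q = (-√(2*Q))*√Q = (-√2*√Q)*√Q = -Q*√2)
√(320146 + G(-581)) = √(320146 - 1*(-581)*√2) = √(320146 + 581*√2)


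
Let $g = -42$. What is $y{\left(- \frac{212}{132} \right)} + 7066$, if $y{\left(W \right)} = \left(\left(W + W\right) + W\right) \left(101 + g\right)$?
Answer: $\frac{74599}{11} \approx 6781.7$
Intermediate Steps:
$y{\left(W \right)} = 177 W$ ($y{\left(W \right)} = \left(\left(W + W\right) + W\right) \left(101 - 42\right) = \left(2 W + W\right) 59 = 3 W 59 = 177 W$)
$y{\left(- \frac{212}{132} \right)} + 7066 = 177 \left(- \frac{212}{132}\right) + 7066 = 177 \left(\left(-212\right) \frac{1}{132}\right) + 7066 = 177 \left(- \frac{53}{33}\right) + 7066 = - \frac{3127}{11} + 7066 = \frac{74599}{11}$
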